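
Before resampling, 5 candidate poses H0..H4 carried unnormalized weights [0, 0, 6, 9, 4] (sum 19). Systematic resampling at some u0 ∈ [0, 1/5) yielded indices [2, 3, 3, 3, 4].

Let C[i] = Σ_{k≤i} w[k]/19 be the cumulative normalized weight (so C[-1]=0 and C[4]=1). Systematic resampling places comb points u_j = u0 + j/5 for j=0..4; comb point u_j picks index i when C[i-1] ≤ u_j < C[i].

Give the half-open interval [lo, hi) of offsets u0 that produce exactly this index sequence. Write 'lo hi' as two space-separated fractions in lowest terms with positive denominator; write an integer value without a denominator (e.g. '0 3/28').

11/95 18/95

C = [0, 0, 6/19, 15/19, 1]
j=0 picked index 2: u0 ∈ [0, 6/19)
j=1 picked index 3: u0 ∈ [11/95, 56/95)
j=2 picked index 3: u0 ∈ [-8/95, 37/95)
j=3 picked index 3: u0 ∈ [-27/95, 18/95)
j=4 picked index 4: u0 ∈ [-1/95, 1/5)
intersection: [11/95, 18/95)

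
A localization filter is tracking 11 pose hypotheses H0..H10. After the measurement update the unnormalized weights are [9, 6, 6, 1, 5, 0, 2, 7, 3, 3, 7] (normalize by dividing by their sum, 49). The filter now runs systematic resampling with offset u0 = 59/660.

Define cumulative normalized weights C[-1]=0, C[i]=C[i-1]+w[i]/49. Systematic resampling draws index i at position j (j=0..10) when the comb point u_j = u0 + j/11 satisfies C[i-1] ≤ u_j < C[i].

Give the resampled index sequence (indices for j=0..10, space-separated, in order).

C = [9/49, 15/49, 3/7, 22/49, 27/49, 27/49, 29/49, 36/49, 39/49, 6/7, 1]
j=0: u_0=59/660 ∈ [0, 9/49) → index 0
j=1: u_1=119/660 ∈ [0, 9/49) → index 0
j=2: u_2=179/660 ∈ [9/49, 15/49) → index 1
j=3: u_3=239/660 ∈ [15/49, 3/7) → index 2
j=4: u_4=299/660 ∈ [22/49, 27/49) → index 4
j=5: u_5=359/660 ∈ [22/49, 27/49) → index 4
j=6: u_6=419/660 ∈ [29/49, 36/49) → index 7
j=7: u_7=479/660 ∈ [29/49, 36/49) → index 7
j=8: u_8=49/60 ∈ [39/49, 6/7) → index 9
j=9: u_9=599/660 ∈ [6/7, 1) → index 10
j=10: u_10=659/660 ∈ [6/7, 1) → index 10

0 0 1 2 4 4 7 7 9 10 10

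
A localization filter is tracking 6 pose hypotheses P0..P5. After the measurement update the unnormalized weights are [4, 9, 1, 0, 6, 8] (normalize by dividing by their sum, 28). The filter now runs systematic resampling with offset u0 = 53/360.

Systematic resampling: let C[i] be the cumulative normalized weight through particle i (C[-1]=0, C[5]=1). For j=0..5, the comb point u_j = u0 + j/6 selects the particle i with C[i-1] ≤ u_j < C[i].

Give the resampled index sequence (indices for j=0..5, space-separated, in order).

C = [1/7, 13/28, 1/2, 1/2, 5/7, 1]
j=0: u_0=53/360 ∈ [1/7, 13/28) → index 1
j=1: u_1=113/360 ∈ [1/7, 13/28) → index 1
j=2: u_2=173/360 ∈ [13/28, 1/2) → index 2
j=3: u_3=233/360 ∈ [1/2, 5/7) → index 4
j=4: u_4=293/360 ∈ [5/7, 1) → index 5
j=5: u_5=353/360 ∈ [5/7, 1) → index 5

1 1 2 4 5 5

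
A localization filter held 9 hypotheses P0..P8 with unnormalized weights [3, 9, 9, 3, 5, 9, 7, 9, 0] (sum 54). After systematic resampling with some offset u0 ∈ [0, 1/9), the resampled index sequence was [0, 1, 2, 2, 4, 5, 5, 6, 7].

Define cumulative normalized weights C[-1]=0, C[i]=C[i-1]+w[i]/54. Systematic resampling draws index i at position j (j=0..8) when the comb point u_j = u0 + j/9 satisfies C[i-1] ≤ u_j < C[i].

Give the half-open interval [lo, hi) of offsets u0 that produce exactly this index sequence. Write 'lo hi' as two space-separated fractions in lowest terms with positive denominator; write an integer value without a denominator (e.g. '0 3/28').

C = [1/18, 2/9, 7/18, 4/9, 29/54, 19/27, 5/6, 1, 1]
j=0 picked index 0: u0 ∈ [0, 1/18)
j=1 picked index 1: u0 ∈ [-1/18, 1/9)
j=2 picked index 2: u0 ∈ [0, 1/6)
j=3 picked index 2: u0 ∈ [-1/9, 1/18)
j=4 picked index 4: u0 ∈ [0, 5/54)
j=5 picked index 5: u0 ∈ [-1/54, 4/27)
j=6 picked index 5: u0 ∈ [-7/54, 1/27)
j=7 picked index 6: u0 ∈ [-2/27, 1/18)
j=8 picked index 7: u0 ∈ [-1/18, 1/9)
intersection: [0, 1/27)

0 1/27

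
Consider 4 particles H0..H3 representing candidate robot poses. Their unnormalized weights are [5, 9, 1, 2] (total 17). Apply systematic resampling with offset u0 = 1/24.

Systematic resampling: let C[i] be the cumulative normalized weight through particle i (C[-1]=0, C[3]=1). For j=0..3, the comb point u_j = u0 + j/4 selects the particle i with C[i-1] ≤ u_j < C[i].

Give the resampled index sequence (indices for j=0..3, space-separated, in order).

0 0 1 1

C = [5/17, 14/17, 15/17, 1]
j=0: u_0=1/24 ∈ [0, 5/17) → index 0
j=1: u_1=7/24 ∈ [0, 5/17) → index 0
j=2: u_2=13/24 ∈ [5/17, 14/17) → index 1
j=3: u_3=19/24 ∈ [5/17, 14/17) → index 1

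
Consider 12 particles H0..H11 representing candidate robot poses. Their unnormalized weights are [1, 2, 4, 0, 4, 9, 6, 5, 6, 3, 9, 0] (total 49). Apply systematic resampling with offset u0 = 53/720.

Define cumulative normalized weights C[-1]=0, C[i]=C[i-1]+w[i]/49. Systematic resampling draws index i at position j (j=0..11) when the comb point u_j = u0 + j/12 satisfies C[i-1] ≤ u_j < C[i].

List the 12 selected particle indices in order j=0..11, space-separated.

C = [1/49, 3/49, 1/7, 1/7, 11/49, 20/49, 26/49, 31/49, 37/49, 40/49, 1, 1]
j=0: u_0=53/720 ∈ [3/49, 1/7) → index 2
j=1: u_1=113/720 ∈ [1/7, 11/49) → index 4
j=2: u_2=173/720 ∈ [11/49, 20/49) → index 5
j=3: u_3=233/720 ∈ [11/49, 20/49) → index 5
j=4: u_4=293/720 ∈ [11/49, 20/49) → index 5
j=5: u_5=353/720 ∈ [20/49, 26/49) → index 6
j=6: u_6=413/720 ∈ [26/49, 31/49) → index 7
j=7: u_7=473/720 ∈ [31/49, 37/49) → index 8
j=8: u_8=533/720 ∈ [31/49, 37/49) → index 8
j=9: u_9=593/720 ∈ [40/49, 1) → index 10
j=10: u_10=653/720 ∈ [40/49, 1) → index 10
j=11: u_11=713/720 ∈ [40/49, 1) → index 10

2 4 5 5 5 6 7 8 8 10 10 10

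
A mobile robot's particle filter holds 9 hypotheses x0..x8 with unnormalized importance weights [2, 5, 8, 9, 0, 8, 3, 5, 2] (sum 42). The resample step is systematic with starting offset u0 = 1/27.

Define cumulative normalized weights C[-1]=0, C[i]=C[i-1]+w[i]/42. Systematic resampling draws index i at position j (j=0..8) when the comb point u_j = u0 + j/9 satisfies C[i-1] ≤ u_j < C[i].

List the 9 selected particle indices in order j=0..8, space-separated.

C = [1/21, 1/6, 5/14, 4/7, 4/7, 16/21, 5/6, 20/21, 1]
j=0: u_0=1/27 ∈ [0, 1/21) → index 0
j=1: u_1=4/27 ∈ [1/21, 1/6) → index 1
j=2: u_2=7/27 ∈ [1/6, 5/14) → index 2
j=3: u_3=10/27 ∈ [5/14, 4/7) → index 3
j=4: u_4=13/27 ∈ [5/14, 4/7) → index 3
j=5: u_5=16/27 ∈ [4/7, 16/21) → index 5
j=6: u_6=19/27 ∈ [4/7, 16/21) → index 5
j=7: u_7=22/27 ∈ [16/21, 5/6) → index 6
j=8: u_8=25/27 ∈ [5/6, 20/21) → index 7

0 1 2 3 3 5 5 6 7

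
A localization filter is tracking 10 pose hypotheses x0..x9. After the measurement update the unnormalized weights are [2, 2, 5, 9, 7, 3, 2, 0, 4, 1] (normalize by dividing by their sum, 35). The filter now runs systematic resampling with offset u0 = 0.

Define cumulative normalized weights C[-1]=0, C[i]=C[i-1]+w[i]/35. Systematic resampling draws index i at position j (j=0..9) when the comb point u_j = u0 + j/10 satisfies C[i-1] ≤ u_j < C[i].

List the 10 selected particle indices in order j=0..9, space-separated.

0 1 2 3 3 3 4 4 6 8

C = [2/35, 4/35, 9/35, 18/35, 5/7, 4/5, 6/7, 6/7, 34/35, 1]
j=0: u_0=0 ∈ [0, 2/35) → index 0
j=1: u_1=1/10 ∈ [2/35, 4/35) → index 1
j=2: u_2=1/5 ∈ [4/35, 9/35) → index 2
j=3: u_3=3/10 ∈ [9/35, 18/35) → index 3
j=4: u_4=2/5 ∈ [9/35, 18/35) → index 3
j=5: u_5=1/2 ∈ [9/35, 18/35) → index 3
j=6: u_6=3/5 ∈ [18/35, 5/7) → index 4
j=7: u_7=7/10 ∈ [18/35, 5/7) → index 4
j=8: u_8=4/5 ∈ [4/5, 6/7) → index 6
j=9: u_9=9/10 ∈ [6/7, 34/35) → index 8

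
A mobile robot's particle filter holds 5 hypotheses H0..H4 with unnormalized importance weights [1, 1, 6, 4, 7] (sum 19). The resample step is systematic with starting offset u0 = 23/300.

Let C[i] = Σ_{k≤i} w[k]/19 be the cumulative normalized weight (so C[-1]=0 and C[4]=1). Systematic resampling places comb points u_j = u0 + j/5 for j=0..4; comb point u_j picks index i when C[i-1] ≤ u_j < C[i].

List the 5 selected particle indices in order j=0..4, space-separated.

1 2 3 4 4

C = [1/19, 2/19, 8/19, 12/19, 1]
j=0: u_0=23/300 ∈ [1/19, 2/19) → index 1
j=1: u_1=83/300 ∈ [2/19, 8/19) → index 2
j=2: u_2=143/300 ∈ [8/19, 12/19) → index 3
j=3: u_3=203/300 ∈ [12/19, 1) → index 4
j=4: u_4=263/300 ∈ [12/19, 1) → index 4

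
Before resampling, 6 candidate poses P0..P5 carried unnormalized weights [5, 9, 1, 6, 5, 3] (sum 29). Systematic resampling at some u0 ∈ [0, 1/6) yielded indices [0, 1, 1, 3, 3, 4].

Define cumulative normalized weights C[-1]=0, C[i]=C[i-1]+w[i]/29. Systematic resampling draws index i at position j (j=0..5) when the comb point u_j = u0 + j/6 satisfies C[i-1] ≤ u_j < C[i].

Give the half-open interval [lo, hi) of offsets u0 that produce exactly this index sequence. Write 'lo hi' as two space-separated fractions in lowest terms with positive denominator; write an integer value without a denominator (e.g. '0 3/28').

1/58 5/87

C = [5/29, 14/29, 15/29, 21/29, 26/29, 1]
j=0 picked index 0: u0 ∈ [0, 5/29)
j=1 picked index 1: u0 ∈ [1/174, 55/174)
j=2 picked index 1: u0 ∈ [-14/87, 13/87)
j=3 picked index 3: u0 ∈ [1/58, 13/58)
j=4 picked index 3: u0 ∈ [-13/87, 5/87)
j=5 picked index 4: u0 ∈ [-19/174, 11/174)
intersection: [1/58, 5/87)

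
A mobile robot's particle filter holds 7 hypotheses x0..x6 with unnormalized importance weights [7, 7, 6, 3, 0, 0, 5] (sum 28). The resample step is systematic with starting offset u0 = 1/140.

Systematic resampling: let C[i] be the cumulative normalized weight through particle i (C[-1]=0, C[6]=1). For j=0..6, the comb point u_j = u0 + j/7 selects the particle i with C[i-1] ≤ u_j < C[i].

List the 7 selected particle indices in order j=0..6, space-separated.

0 0 1 1 2 3 6

C = [1/4, 1/2, 5/7, 23/28, 23/28, 23/28, 1]
j=0: u_0=1/140 ∈ [0, 1/4) → index 0
j=1: u_1=3/20 ∈ [0, 1/4) → index 0
j=2: u_2=41/140 ∈ [1/4, 1/2) → index 1
j=3: u_3=61/140 ∈ [1/4, 1/2) → index 1
j=4: u_4=81/140 ∈ [1/2, 5/7) → index 2
j=5: u_5=101/140 ∈ [5/7, 23/28) → index 3
j=6: u_6=121/140 ∈ [23/28, 1) → index 6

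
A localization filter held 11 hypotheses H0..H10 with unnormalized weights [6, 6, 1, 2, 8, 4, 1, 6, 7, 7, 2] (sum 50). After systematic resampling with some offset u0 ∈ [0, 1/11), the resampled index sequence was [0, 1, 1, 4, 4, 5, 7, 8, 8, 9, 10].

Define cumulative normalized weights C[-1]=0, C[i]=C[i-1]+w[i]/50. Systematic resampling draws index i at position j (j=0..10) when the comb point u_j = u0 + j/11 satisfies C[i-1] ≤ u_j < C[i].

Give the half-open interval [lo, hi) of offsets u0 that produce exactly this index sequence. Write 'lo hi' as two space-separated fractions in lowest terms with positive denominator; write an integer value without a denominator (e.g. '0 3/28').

14/275 16/275

C = [3/25, 6/25, 13/50, 3/10, 23/50, 27/50, 14/25, 17/25, 41/50, 24/25, 1]
j=0 picked index 0: u0 ∈ [0, 3/25)
j=1 picked index 1: u0 ∈ [8/275, 41/275)
j=2 picked index 1: u0 ∈ [-17/275, 16/275)
j=3 picked index 4: u0 ∈ [3/110, 103/550)
j=4 picked index 4: u0 ∈ [-7/110, 53/550)
j=5 picked index 5: u0 ∈ [3/550, 47/550)
j=6 picked index 7: u0 ∈ [4/275, 37/275)
j=7 picked index 8: u0 ∈ [12/275, 101/550)
j=8 picked index 8: u0 ∈ [-13/275, 51/550)
j=9 picked index 9: u0 ∈ [1/550, 39/275)
j=10 picked index 10: u0 ∈ [14/275, 1/11)
intersection: [14/275, 16/275)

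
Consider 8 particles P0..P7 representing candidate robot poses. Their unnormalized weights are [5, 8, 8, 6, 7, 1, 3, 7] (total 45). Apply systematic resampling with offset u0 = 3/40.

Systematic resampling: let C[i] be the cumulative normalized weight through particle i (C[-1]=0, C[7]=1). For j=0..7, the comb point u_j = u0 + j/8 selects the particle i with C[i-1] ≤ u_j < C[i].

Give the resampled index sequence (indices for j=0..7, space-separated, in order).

C = [1/9, 13/45, 7/15, 3/5, 34/45, 7/9, 38/45, 1]
j=0: u_0=3/40 ∈ [0, 1/9) → index 0
j=1: u_1=1/5 ∈ [1/9, 13/45) → index 1
j=2: u_2=13/40 ∈ [13/45, 7/15) → index 2
j=3: u_3=9/20 ∈ [13/45, 7/15) → index 2
j=4: u_4=23/40 ∈ [7/15, 3/5) → index 3
j=5: u_5=7/10 ∈ [3/5, 34/45) → index 4
j=6: u_6=33/40 ∈ [7/9, 38/45) → index 6
j=7: u_7=19/20 ∈ [38/45, 1) → index 7

0 1 2 2 3 4 6 7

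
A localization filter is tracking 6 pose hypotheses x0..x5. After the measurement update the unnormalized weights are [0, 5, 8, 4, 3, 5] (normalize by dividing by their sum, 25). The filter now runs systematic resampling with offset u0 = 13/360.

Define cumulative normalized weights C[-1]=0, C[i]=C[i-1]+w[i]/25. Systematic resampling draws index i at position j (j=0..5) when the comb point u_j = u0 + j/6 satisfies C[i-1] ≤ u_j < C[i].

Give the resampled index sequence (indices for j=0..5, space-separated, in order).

C = [0, 1/5, 13/25, 17/25, 4/5, 1]
j=0: u_0=13/360 ∈ [0, 1/5) → index 1
j=1: u_1=73/360 ∈ [1/5, 13/25) → index 2
j=2: u_2=133/360 ∈ [1/5, 13/25) → index 2
j=3: u_3=193/360 ∈ [13/25, 17/25) → index 3
j=4: u_4=253/360 ∈ [17/25, 4/5) → index 4
j=5: u_5=313/360 ∈ [4/5, 1) → index 5

1 2 2 3 4 5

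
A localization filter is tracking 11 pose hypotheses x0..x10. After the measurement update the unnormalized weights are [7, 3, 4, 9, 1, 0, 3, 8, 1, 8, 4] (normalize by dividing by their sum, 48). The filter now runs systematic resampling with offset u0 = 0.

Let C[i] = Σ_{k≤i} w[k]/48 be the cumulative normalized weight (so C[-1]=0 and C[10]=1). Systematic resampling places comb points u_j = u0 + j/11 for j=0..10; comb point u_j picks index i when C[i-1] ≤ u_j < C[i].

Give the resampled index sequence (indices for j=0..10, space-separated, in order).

C = [7/48, 5/24, 7/24, 23/48, 1/2, 1/2, 9/16, 35/48, 3/4, 11/12, 1]
j=0: u_0=0 ∈ [0, 7/48) → index 0
j=1: u_1=1/11 ∈ [0, 7/48) → index 0
j=2: u_2=2/11 ∈ [7/48, 5/24) → index 1
j=3: u_3=3/11 ∈ [5/24, 7/24) → index 2
j=4: u_4=4/11 ∈ [7/24, 23/48) → index 3
j=5: u_5=5/11 ∈ [7/24, 23/48) → index 3
j=6: u_6=6/11 ∈ [1/2, 9/16) → index 6
j=7: u_7=7/11 ∈ [9/16, 35/48) → index 7
j=8: u_8=8/11 ∈ [9/16, 35/48) → index 7
j=9: u_9=9/11 ∈ [3/4, 11/12) → index 9
j=10: u_10=10/11 ∈ [3/4, 11/12) → index 9

0 0 1 2 3 3 6 7 7 9 9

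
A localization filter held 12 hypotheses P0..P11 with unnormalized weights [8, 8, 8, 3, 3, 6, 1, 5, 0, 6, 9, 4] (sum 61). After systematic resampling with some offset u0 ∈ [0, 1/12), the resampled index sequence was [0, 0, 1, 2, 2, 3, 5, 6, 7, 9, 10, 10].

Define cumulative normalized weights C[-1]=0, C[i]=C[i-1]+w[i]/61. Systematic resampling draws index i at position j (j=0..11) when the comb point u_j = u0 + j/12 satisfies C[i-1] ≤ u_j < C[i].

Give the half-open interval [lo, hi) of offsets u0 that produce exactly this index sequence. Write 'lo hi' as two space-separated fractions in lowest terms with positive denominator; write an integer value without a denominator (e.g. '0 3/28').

C = [8/61, 16/61, 24/61, 27/61, 30/61, 36/61, 37/61, 42/61, 42/61, 48/61, 57/61, 1]
j=0 picked index 0: u0 ∈ [0, 8/61)
j=1 picked index 0: u0 ∈ [-1/12, 35/732)
j=2 picked index 1: u0 ∈ [-13/366, 35/366)
j=3 picked index 2: u0 ∈ [3/244, 35/244)
j=4 picked index 2: u0 ∈ [-13/183, 11/183)
j=5 picked index 3: u0 ∈ [-17/732, 19/732)
j=6 picked index 5: u0 ∈ [-1/122, 11/122)
j=7 picked index 6: u0 ∈ [5/732, 17/732)
j=8 picked index 7: u0 ∈ [-11/183, 4/183)
j=9 picked index 9: u0 ∈ [-15/244, 9/244)
j=10 picked index 10: u0 ∈ [-17/366, 37/366)
j=11 picked index 10: u0 ∈ [-95/732, 13/732)
intersection: [3/244, 13/732)

3/244 13/732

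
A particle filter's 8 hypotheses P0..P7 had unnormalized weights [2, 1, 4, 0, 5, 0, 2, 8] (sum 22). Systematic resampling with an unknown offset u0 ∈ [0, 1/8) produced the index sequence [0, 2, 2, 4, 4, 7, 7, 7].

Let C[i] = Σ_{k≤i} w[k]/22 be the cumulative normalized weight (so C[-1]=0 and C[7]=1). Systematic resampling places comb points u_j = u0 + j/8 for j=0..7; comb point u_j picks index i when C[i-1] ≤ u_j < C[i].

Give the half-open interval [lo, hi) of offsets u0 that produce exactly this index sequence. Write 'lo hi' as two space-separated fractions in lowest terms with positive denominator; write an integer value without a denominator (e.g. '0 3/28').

C = [1/11, 3/22, 7/22, 7/22, 6/11, 6/11, 7/11, 1]
j=0 picked index 0: u0 ∈ [0, 1/11)
j=1 picked index 2: u0 ∈ [1/88, 17/88)
j=2 picked index 2: u0 ∈ [-5/44, 3/44)
j=3 picked index 4: u0 ∈ [-5/88, 15/88)
j=4 picked index 4: u0 ∈ [-2/11, 1/22)
j=5 picked index 7: u0 ∈ [1/88, 3/8)
j=6 picked index 7: u0 ∈ [-5/44, 1/4)
j=7 picked index 7: u0 ∈ [-21/88, 1/8)
intersection: [1/88, 1/22)

1/88 1/22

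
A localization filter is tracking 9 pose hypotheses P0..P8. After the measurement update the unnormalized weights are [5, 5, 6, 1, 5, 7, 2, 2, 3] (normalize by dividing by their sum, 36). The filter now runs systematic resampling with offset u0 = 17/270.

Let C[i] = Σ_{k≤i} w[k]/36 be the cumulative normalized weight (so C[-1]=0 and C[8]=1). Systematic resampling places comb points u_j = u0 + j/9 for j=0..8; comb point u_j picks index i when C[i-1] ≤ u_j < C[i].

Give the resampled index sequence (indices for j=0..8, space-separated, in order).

C = [5/36, 5/18, 4/9, 17/36, 11/18, 29/36, 31/36, 11/12, 1]
j=0: u_0=17/270 ∈ [0, 5/36) → index 0
j=1: u_1=47/270 ∈ [5/36, 5/18) → index 1
j=2: u_2=77/270 ∈ [5/18, 4/9) → index 2
j=3: u_3=107/270 ∈ [5/18, 4/9) → index 2
j=4: u_4=137/270 ∈ [17/36, 11/18) → index 4
j=5: u_5=167/270 ∈ [11/18, 29/36) → index 5
j=6: u_6=197/270 ∈ [11/18, 29/36) → index 5
j=7: u_7=227/270 ∈ [29/36, 31/36) → index 6
j=8: u_8=257/270 ∈ [11/12, 1) → index 8

0 1 2 2 4 5 5 6 8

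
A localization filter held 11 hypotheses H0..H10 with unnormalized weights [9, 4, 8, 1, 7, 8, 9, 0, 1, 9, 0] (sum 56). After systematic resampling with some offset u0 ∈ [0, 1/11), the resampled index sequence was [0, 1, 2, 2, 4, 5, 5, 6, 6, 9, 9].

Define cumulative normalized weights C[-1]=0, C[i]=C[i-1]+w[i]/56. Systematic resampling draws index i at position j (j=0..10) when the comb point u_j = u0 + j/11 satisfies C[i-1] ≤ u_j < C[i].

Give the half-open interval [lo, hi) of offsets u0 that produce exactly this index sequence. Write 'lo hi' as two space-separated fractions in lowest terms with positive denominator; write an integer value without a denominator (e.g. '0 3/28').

43/616 1/11

C = [9/56, 13/56, 3/8, 11/28, 29/56, 37/56, 23/28, 23/28, 47/56, 1, 1]
j=0 picked index 0: u0 ∈ [0, 9/56)
j=1 picked index 1: u0 ∈ [43/616, 87/616)
j=2 picked index 2: u0 ∈ [31/616, 17/88)
j=3 picked index 2: u0 ∈ [-25/616, 9/88)
j=4 picked index 4: u0 ∈ [9/308, 95/616)
j=5 picked index 5: u0 ∈ [39/616, 127/616)
j=6 picked index 5: u0 ∈ [-17/616, 71/616)
j=7 picked index 6: u0 ∈ [15/616, 57/308)
j=8 picked index 6: u0 ∈ [-41/616, 29/308)
j=9 picked index 9: u0 ∈ [13/616, 2/11)
j=10 picked index 9: u0 ∈ [-43/616, 1/11)
intersection: [43/616, 1/11)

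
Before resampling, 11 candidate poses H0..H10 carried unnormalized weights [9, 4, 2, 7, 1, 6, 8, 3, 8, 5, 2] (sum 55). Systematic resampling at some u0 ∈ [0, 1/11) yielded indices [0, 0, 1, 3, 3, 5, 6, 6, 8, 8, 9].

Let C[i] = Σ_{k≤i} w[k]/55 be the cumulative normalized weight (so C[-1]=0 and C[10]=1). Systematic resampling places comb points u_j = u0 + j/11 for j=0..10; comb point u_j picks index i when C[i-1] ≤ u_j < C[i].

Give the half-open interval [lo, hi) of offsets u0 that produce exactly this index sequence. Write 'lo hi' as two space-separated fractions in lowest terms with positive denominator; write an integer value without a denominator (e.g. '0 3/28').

C = [9/55, 13/55, 3/11, 2/5, 23/55, 29/55, 37/55, 8/11, 48/55, 53/55, 1]
j=0 picked index 0: u0 ∈ [0, 9/55)
j=1 picked index 0: u0 ∈ [-1/11, 4/55)
j=2 picked index 1: u0 ∈ [-1/55, 3/55)
j=3 picked index 3: u0 ∈ [0, 7/55)
j=4 picked index 3: u0 ∈ [-1/11, 2/55)
j=5 picked index 5: u0 ∈ [-2/55, 4/55)
j=6 picked index 6: u0 ∈ [-1/55, 7/55)
j=7 picked index 6: u0 ∈ [-6/55, 2/55)
j=8 picked index 8: u0 ∈ [0, 8/55)
j=9 picked index 8: u0 ∈ [-1/11, 3/55)
j=10 picked index 9: u0 ∈ [-2/55, 3/55)
intersection: [0, 2/55)

0 2/55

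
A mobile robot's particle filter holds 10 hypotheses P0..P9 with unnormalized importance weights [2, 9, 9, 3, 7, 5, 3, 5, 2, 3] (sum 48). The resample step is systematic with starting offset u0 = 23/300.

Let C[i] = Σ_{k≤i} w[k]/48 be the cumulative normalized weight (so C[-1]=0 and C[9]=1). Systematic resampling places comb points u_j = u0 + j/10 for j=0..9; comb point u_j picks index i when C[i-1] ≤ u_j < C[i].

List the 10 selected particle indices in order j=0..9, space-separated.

1 1 2 2 3 4 5 6 7 9

C = [1/24, 11/48, 5/12, 23/48, 5/8, 35/48, 19/24, 43/48, 15/16, 1]
j=0: u_0=23/300 ∈ [1/24, 11/48) → index 1
j=1: u_1=53/300 ∈ [1/24, 11/48) → index 1
j=2: u_2=83/300 ∈ [11/48, 5/12) → index 2
j=3: u_3=113/300 ∈ [11/48, 5/12) → index 2
j=4: u_4=143/300 ∈ [5/12, 23/48) → index 3
j=5: u_5=173/300 ∈ [23/48, 5/8) → index 4
j=6: u_6=203/300 ∈ [5/8, 35/48) → index 5
j=7: u_7=233/300 ∈ [35/48, 19/24) → index 6
j=8: u_8=263/300 ∈ [19/24, 43/48) → index 7
j=9: u_9=293/300 ∈ [15/16, 1) → index 9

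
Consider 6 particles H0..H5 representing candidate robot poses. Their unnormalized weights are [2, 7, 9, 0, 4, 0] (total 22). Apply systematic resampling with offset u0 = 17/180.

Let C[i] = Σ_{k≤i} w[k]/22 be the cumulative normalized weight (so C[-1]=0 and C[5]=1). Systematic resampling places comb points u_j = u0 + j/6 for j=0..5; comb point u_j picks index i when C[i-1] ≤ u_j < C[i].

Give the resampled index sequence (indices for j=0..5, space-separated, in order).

1 1 2 2 2 4

C = [1/11, 9/22, 9/11, 9/11, 1, 1]
j=0: u_0=17/180 ∈ [1/11, 9/22) → index 1
j=1: u_1=47/180 ∈ [1/11, 9/22) → index 1
j=2: u_2=77/180 ∈ [9/22, 9/11) → index 2
j=3: u_3=107/180 ∈ [9/22, 9/11) → index 2
j=4: u_4=137/180 ∈ [9/22, 9/11) → index 2
j=5: u_5=167/180 ∈ [9/11, 1) → index 4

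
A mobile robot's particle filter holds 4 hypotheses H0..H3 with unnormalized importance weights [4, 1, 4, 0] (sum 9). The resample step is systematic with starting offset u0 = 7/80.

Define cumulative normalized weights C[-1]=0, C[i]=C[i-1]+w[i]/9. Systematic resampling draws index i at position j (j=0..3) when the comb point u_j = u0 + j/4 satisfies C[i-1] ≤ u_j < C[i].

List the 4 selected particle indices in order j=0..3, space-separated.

0 0 2 2

C = [4/9, 5/9, 1, 1]
j=0: u_0=7/80 ∈ [0, 4/9) → index 0
j=1: u_1=27/80 ∈ [0, 4/9) → index 0
j=2: u_2=47/80 ∈ [5/9, 1) → index 2
j=3: u_3=67/80 ∈ [5/9, 1) → index 2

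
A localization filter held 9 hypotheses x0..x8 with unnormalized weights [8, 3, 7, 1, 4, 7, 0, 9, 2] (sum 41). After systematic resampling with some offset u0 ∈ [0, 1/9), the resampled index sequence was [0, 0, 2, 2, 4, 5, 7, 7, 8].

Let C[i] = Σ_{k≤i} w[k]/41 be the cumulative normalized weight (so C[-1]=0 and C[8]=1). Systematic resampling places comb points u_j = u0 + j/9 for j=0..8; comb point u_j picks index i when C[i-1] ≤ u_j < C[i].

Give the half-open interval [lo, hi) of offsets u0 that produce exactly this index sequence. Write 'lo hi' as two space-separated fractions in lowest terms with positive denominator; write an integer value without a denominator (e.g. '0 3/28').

C = [8/41, 11/41, 18/41, 19/41, 23/41, 30/41, 30/41, 39/41, 1]
j=0 picked index 0: u0 ∈ [0, 8/41)
j=1 picked index 0: u0 ∈ [-1/9, 31/369)
j=2 picked index 2: u0 ∈ [17/369, 80/369)
j=3 picked index 2: u0 ∈ [-8/123, 13/123)
j=4 picked index 4: u0 ∈ [7/369, 43/369)
j=5 picked index 5: u0 ∈ [2/369, 65/369)
j=6 picked index 7: u0 ∈ [8/123, 35/123)
j=7 picked index 7: u0 ∈ [-17/369, 64/369)
j=8 picked index 8: u0 ∈ [23/369, 1/9)
intersection: [8/123, 31/369)

8/123 31/369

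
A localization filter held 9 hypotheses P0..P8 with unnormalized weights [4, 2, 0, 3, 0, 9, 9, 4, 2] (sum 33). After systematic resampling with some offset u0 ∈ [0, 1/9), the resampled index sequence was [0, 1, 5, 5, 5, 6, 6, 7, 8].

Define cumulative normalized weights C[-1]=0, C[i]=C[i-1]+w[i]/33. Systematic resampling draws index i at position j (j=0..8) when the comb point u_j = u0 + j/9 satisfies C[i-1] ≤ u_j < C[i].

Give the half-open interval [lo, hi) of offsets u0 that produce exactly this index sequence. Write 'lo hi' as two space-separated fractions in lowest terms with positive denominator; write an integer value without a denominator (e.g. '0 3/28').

C = [4/33, 2/11, 2/11, 3/11, 3/11, 6/11, 9/11, 31/33, 1]
j=0 picked index 0: u0 ∈ [0, 4/33)
j=1 picked index 1: u0 ∈ [1/99, 7/99)
j=2 picked index 5: u0 ∈ [5/99, 32/99)
j=3 picked index 5: u0 ∈ [-2/33, 7/33)
j=4 picked index 5: u0 ∈ [-17/99, 10/99)
j=5 picked index 6: u0 ∈ [-1/99, 26/99)
j=6 picked index 6: u0 ∈ [-4/33, 5/33)
j=7 picked index 7: u0 ∈ [4/99, 16/99)
j=8 picked index 8: u0 ∈ [5/99, 1/9)
intersection: [5/99, 7/99)

5/99 7/99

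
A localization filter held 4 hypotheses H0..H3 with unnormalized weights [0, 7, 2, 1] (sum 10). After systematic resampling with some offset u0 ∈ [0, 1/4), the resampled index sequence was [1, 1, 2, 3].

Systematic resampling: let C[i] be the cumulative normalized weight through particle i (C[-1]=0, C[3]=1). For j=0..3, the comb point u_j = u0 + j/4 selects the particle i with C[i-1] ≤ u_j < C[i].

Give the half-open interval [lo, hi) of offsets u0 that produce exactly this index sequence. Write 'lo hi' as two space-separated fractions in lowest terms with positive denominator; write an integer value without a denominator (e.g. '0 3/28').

C = [0, 7/10, 9/10, 1]
j=0 picked index 1: u0 ∈ [0, 7/10)
j=1 picked index 1: u0 ∈ [-1/4, 9/20)
j=2 picked index 2: u0 ∈ [1/5, 2/5)
j=3 picked index 3: u0 ∈ [3/20, 1/4)
intersection: [1/5, 1/4)

1/5 1/4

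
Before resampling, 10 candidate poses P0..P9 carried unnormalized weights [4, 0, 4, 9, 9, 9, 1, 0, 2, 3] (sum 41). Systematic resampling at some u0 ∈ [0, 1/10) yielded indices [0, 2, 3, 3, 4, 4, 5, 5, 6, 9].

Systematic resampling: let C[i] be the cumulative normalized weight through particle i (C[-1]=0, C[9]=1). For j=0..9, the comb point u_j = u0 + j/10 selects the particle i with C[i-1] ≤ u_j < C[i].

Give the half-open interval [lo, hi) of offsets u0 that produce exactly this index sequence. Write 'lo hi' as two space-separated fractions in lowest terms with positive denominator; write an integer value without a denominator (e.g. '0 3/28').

11/205 16/205

C = [4/41, 4/41, 8/41, 17/41, 26/41, 35/41, 36/41, 36/41, 38/41, 1]
j=0 picked index 0: u0 ∈ [0, 4/41)
j=1 picked index 2: u0 ∈ [-1/410, 39/410)
j=2 picked index 3: u0 ∈ [-1/205, 44/205)
j=3 picked index 3: u0 ∈ [-43/410, 47/410)
j=4 picked index 4: u0 ∈ [3/205, 48/205)
j=5 picked index 4: u0 ∈ [-7/82, 11/82)
j=6 picked index 5: u0 ∈ [7/205, 52/205)
j=7 picked index 5: u0 ∈ [-27/410, 63/410)
j=8 picked index 6: u0 ∈ [11/205, 16/205)
j=9 picked index 9: u0 ∈ [11/410, 1/10)
intersection: [11/205, 16/205)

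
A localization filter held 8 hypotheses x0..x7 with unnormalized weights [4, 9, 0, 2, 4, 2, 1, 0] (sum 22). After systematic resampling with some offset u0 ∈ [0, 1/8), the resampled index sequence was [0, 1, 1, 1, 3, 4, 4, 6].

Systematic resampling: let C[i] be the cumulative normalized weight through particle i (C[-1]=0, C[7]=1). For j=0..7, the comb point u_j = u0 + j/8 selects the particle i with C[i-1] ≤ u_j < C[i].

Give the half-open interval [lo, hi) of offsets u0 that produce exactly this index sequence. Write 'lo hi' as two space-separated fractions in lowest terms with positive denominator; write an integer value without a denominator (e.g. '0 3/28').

1/11 5/44

C = [2/11, 13/22, 13/22, 15/22, 19/22, 21/22, 1, 1]
j=0 picked index 0: u0 ∈ [0, 2/11)
j=1 picked index 1: u0 ∈ [5/88, 41/88)
j=2 picked index 1: u0 ∈ [-3/44, 15/44)
j=3 picked index 1: u0 ∈ [-17/88, 19/88)
j=4 picked index 3: u0 ∈ [1/11, 2/11)
j=5 picked index 4: u0 ∈ [5/88, 21/88)
j=6 picked index 4: u0 ∈ [-3/44, 5/44)
j=7 picked index 6: u0 ∈ [7/88, 1/8)
intersection: [1/11, 5/44)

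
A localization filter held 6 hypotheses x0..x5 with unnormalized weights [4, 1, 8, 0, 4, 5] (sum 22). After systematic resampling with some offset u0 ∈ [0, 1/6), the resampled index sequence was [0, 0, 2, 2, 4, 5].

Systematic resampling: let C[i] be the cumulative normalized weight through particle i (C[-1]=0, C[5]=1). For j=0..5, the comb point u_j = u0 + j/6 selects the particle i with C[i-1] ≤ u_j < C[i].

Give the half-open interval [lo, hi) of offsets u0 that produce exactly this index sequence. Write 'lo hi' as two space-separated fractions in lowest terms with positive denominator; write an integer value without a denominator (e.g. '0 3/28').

0 1/66

C = [2/11, 5/22, 13/22, 13/22, 17/22, 1]
j=0 picked index 0: u0 ∈ [0, 2/11)
j=1 picked index 0: u0 ∈ [-1/6, 1/66)
j=2 picked index 2: u0 ∈ [-7/66, 17/66)
j=3 picked index 2: u0 ∈ [-3/11, 1/11)
j=4 picked index 4: u0 ∈ [-5/66, 7/66)
j=5 picked index 5: u0 ∈ [-2/33, 1/6)
intersection: [0, 1/66)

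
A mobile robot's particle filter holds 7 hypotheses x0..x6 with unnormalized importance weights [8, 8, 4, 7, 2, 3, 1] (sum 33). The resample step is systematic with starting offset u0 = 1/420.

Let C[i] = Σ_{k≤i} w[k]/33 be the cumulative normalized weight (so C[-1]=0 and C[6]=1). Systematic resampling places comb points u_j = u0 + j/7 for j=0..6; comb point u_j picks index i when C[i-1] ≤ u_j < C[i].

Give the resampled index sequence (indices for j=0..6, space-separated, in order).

C = [8/33, 16/33, 20/33, 9/11, 29/33, 32/33, 1]
j=0: u_0=1/420 ∈ [0, 8/33) → index 0
j=1: u_1=61/420 ∈ [0, 8/33) → index 0
j=2: u_2=121/420 ∈ [8/33, 16/33) → index 1
j=3: u_3=181/420 ∈ [8/33, 16/33) → index 1
j=4: u_4=241/420 ∈ [16/33, 20/33) → index 2
j=5: u_5=43/60 ∈ [20/33, 9/11) → index 3
j=6: u_6=361/420 ∈ [9/11, 29/33) → index 4

0 0 1 1 2 3 4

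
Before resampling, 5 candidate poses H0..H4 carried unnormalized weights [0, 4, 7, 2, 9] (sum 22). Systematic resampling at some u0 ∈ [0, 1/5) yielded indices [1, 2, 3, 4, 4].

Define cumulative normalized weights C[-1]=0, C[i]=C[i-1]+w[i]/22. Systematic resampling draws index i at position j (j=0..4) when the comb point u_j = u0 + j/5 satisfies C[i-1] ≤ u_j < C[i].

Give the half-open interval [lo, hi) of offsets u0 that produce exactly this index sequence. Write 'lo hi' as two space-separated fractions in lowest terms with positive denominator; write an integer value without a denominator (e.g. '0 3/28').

1/10 2/11

C = [0, 2/11, 1/2, 13/22, 1]
j=0 picked index 1: u0 ∈ [0, 2/11)
j=1 picked index 2: u0 ∈ [-1/55, 3/10)
j=2 picked index 3: u0 ∈ [1/10, 21/110)
j=3 picked index 4: u0 ∈ [-1/110, 2/5)
j=4 picked index 4: u0 ∈ [-23/110, 1/5)
intersection: [1/10, 2/11)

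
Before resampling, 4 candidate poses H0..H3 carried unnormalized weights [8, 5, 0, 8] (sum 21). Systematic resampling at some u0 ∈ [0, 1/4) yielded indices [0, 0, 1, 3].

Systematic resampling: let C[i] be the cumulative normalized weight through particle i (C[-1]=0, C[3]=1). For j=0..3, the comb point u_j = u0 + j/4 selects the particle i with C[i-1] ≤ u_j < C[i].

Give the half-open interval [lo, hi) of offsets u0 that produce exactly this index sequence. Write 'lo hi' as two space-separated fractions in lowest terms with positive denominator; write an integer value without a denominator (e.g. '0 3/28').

0 5/42

C = [8/21, 13/21, 13/21, 1]
j=0 picked index 0: u0 ∈ [0, 8/21)
j=1 picked index 0: u0 ∈ [-1/4, 11/84)
j=2 picked index 1: u0 ∈ [-5/42, 5/42)
j=3 picked index 3: u0 ∈ [-11/84, 1/4)
intersection: [0, 5/42)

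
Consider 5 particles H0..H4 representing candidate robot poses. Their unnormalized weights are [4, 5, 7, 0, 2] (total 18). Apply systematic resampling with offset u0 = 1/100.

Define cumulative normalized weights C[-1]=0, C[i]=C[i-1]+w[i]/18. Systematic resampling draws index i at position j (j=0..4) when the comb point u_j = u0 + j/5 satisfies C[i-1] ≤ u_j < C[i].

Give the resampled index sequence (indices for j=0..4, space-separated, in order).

0 0 1 2 2

C = [2/9, 1/2, 8/9, 8/9, 1]
j=0: u_0=1/100 ∈ [0, 2/9) → index 0
j=1: u_1=21/100 ∈ [0, 2/9) → index 0
j=2: u_2=41/100 ∈ [2/9, 1/2) → index 1
j=3: u_3=61/100 ∈ [1/2, 8/9) → index 2
j=4: u_4=81/100 ∈ [1/2, 8/9) → index 2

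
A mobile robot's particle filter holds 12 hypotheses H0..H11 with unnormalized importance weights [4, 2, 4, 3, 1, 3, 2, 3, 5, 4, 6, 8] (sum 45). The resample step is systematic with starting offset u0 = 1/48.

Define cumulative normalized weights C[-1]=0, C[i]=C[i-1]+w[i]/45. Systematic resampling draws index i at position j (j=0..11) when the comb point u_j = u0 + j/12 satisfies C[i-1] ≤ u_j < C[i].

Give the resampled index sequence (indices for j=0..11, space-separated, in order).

C = [4/45, 2/15, 2/9, 13/45, 14/45, 17/45, 19/45, 22/45, 3/5, 31/45, 37/45, 1]
j=0: u_0=1/48 ∈ [0, 4/45) → index 0
j=1: u_1=5/48 ∈ [4/45, 2/15) → index 1
j=2: u_2=3/16 ∈ [2/15, 2/9) → index 2
j=3: u_3=13/48 ∈ [2/9, 13/45) → index 3
j=4: u_4=17/48 ∈ [14/45, 17/45) → index 5
j=5: u_5=7/16 ∈ [19/45, 22/45) → index 7
j=6: u_6=25/48 ∈ [22/45, 3/5) → index 8
j=7: u_7=29/48 ∈ [3/5, 31/45) → index 9
j=8: u_8=11/16 ∈ [3/5, 31/45) → index 9
j=9: u_9=37/48 ∈ [31/45, 37/45) → index 10
j=10: u_10=41/48 ∈ [37/45, 1) → index 11
j=11: u_11=15/16 ∈ [37/45, 1) → index 11

0 1 2 3 5 7 8 9 9 10 11 11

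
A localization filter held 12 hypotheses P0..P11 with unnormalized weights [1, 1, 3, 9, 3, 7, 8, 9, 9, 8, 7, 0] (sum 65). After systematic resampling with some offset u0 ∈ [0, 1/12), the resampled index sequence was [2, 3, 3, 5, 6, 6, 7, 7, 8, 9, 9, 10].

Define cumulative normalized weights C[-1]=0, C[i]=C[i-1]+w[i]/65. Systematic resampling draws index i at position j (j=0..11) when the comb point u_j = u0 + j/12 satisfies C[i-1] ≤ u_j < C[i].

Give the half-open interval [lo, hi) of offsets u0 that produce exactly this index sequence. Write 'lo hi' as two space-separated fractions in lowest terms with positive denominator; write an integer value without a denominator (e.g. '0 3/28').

7/195 37/780

C = [1/65, 2/65, 1/13, 14/65, 17/65, 24/65, 32/65, 41/65, 10/13, 58/65, 1, 1]
j=0 picked index 2: u0 ∈ [2/65, 1/13)
j=1 picked index 3: u0 ∈ [-1/156, 103/780)
j=2 picked index 3: u0 ∈ [-7/78, 19/390)
j=3 picked index 5: u0 ∈ [3/260, 31/260)
j=4 picked index 6: u0 ∈ [7/195, 31/195)
j=5 picked index 6: u0 ∈ [-37/780, 59/780)
j=6 picked index 7: u0 ∈ [-1/130, 17/130)
j=7 picked index 7: u0 ∈ [-71/780, 37/780)
j=8 picked index 8: u0 ∈ [-7/195, 4/39)
j=9 picked index 9: u0 ∈ [1/52, 37/260)
j=10 picked index 9: u0 ∈ [-5/78, 23/390)
j=11 picked index 10: u0 ∈ [-19/780, 1/12)
intersection: [7/195, 37/780)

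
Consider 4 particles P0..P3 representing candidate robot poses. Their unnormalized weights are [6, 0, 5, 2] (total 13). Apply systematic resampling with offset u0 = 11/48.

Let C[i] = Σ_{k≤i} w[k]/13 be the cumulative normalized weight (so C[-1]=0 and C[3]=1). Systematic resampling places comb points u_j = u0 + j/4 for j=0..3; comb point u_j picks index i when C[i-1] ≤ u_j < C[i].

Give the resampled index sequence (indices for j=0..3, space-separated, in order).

0 2 2 3

C = [6/13, 6/13, 11/13, 1]
j=0: u_0=11/48 ∈ [0, 6/13) → index 0
j=1: u_1=23/48 ∈ [6/13, 11/13) → index 2
j=2: u_2=35/48 ∈ [6/13, 11/13) → index 2
j=3: u_3=47/48 ∈ [11/13, 1) → index 3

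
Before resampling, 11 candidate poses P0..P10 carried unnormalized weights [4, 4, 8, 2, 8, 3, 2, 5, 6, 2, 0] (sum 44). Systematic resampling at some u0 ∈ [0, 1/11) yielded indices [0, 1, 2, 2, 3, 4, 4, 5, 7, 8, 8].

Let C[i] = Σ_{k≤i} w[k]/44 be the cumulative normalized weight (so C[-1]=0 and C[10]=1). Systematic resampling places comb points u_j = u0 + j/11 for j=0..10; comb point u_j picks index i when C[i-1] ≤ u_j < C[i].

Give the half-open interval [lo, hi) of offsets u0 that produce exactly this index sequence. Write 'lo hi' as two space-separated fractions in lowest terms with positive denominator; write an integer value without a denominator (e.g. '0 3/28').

C = [1/11, 2/11, 4/11, 9/22, 13/22, 29/44, 31/44, 9/11, 21/22, 1, 1]
j=0 picked index 0: u0 ∈ [0, 1/11)
j=1 picked index 1: u0 ∈ [0, 1/11)
j=2 picked index 2: u0 ∈ [0, 2/11)
j=3 picked index 2: u0 ∈ [-1/11, 1/11)
j=4 picked index 3: u0 ∈ [0, 1/22)
j=5 picked index 4: u0 ∈ [-1/22, 3/22)
j=6 picked index 4: u0 ∈ [-3/22, 1/22)
j=7 picked index 5: u0 ∈ [-1/22, 1/44)
j=8 picked index 7: u0 ∈ [-1/44, 1/11)
j=9 picked index 8: u0 ∈ [0, 3/22)
j=10 picked index 8: u0 ∈ [-1/11, 1/22)
intersection: [0, 1/44)

0 1/44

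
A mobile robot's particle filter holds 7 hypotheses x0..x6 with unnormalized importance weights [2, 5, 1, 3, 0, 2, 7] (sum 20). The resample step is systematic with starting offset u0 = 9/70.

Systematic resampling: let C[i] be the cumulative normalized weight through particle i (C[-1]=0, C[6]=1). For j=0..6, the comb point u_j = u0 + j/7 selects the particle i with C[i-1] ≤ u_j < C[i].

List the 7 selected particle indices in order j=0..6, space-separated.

C = [1/10, 7/20, 2/5, 11/20, 11/20, 13/20, 1]
j=0: u_0=9/70 ∈ [1/10, 7/20) → index 1
j=1: u_1=19/70 ∈ [1/10, 7/20) → index 1
j=2: u_2=29/70 ∈ [2/5, 11/20) → index 3
j=3: u_3=39/70 ∈ [11/20, 13/20) → index 5
j=4: u_4=7/10 ∈ [13/20, 1) → index 6
j=5: u_5=59/70 ∈ [13/20, 1) → index 6
j=6: u_6=69/70 ∈ [13/20, 1) → index 6

1 1 3 5 6 6 6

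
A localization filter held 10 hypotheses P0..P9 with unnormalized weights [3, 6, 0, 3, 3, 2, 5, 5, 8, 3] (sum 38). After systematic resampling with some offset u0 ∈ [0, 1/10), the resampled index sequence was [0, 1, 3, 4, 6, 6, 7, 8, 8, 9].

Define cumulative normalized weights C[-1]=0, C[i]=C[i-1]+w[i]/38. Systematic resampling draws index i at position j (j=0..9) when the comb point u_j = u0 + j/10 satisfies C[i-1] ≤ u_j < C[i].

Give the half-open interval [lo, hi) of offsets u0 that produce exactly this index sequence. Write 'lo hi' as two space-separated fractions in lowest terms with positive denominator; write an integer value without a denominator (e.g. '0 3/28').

C = [3/38, 9/38, 9/38, 6/19, 15/38, 17/38, 11/19, 27/38, 35/38, 1]
j=0 picked index 0: u0 ∈ [0, 3/38)
j=1 picked index 1: u0 ∈ [-2/95, 13/95)
j=2 picked index 3: u0 ∈ [7/190, 11/95)
j=3 picked index 4: u0 ∈ [3/190, 9/95)
j=4 picked index 6: u0 ∈ [9/190, 17/95)
j=5 picked index 6: u0 ∈ [-1/19, 3/38)
j=6 picked index 7: u0 ∈ [-2/95, 21/190)
j=7 picked index 8: u0 ∈ [1/95, 21/95)
j=8 picked index 8: u0 ∈ [-17/190, 23/190)
j=9 picked index 9: u0 ∈ [2/95, 1/10)
intersection: [9/190, 3/38)

9/190 3/38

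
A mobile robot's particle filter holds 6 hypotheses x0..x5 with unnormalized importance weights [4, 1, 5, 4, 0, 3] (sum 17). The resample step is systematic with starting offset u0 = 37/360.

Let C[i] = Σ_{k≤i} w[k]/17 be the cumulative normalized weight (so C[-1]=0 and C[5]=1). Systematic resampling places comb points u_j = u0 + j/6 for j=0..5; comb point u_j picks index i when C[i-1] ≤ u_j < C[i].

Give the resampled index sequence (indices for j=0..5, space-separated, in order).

C = [4/17, 5/17, 10/17, 14/17, 14/17, 1]
j=0: u_0=37/360 ∈ [0, 4/17) → index 0
j=1: u_1=97/360 ∈ [4/17, 5/17) → index 1
j=2: u_2=157/360 ∈ [5/17, 10/17) → index 2
j=3: u_3=217/360 ∈ [10/17, 14/17) → index 3
j=4: u_4=277/360 ∈ [10/17, 14/17) → index 3
j=5: u_5=337/360 ∈ [14/17, 1) → index 5

0 1 2 3 3 5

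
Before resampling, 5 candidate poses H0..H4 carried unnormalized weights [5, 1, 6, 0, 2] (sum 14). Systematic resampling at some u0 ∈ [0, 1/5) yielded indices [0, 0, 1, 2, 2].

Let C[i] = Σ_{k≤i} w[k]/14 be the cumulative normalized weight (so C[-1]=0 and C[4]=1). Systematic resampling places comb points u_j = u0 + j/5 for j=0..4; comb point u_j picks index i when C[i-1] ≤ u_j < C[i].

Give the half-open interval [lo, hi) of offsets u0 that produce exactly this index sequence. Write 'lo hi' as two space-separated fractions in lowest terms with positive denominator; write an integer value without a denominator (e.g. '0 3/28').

0 1/35

C = [5/14, 3/7, 6/7, 6/7, 1]
j=0 picked index 0: u0 ∈ [0, 5/14)
j=1 picked index 0: u0 ∈ [-1/5, 11/70)
j=2 picked index 1: u0 ∈ [-3/70, 1/35)
j=3 picked index 2: u0 ∈ [-6/35, 9/35)
j=4 picked index 2: u0 ∈ [-13/35, 2/35)
intersection: [0, 1/35)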